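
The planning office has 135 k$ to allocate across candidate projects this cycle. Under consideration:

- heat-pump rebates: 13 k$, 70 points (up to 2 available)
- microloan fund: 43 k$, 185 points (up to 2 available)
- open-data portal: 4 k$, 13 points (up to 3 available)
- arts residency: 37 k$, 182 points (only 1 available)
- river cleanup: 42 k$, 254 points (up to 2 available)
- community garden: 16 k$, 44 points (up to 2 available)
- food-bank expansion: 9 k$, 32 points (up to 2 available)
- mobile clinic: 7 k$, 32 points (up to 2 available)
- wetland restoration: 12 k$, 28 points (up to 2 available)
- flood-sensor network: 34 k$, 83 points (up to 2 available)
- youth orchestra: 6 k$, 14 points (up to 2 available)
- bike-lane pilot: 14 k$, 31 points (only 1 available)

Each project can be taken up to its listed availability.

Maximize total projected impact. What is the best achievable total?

760

Ranking by ratio (projected impact/k$): river cleanup 6.05, heat-pump rebates 5.38, arts residency 4.92, mobile clinic 4.57.
A density-first pass picks 2×heat-pump rebates + 2×river cleanup + food-bank expansion + 2×mobile clinic — 744 at 133 k$.
The 36 k$ tied up in heat-pump rebates and food-bank expansion and 2×mobile clinic is better spent on arts residency — total rises to 760 (134 k$).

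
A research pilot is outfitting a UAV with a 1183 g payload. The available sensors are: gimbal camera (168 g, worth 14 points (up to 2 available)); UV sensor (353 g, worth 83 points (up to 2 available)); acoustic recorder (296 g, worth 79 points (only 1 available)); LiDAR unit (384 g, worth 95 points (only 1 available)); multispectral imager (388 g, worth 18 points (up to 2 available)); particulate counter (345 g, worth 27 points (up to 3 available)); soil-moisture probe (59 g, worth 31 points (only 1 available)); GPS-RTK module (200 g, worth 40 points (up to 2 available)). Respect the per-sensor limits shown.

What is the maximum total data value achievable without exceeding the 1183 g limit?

292

The ratio heuristic lands on UV sensor + acoustic recorder + LiDAR unit + soil-moisture probe (288) but leaves 91 g idle.
The 296 g tied up in acoustic recorder is better spent on UV sensor — total rises to 292 (1149 g).
The spare 34 g is too small for any remaining sensor, and no exchange beats 292.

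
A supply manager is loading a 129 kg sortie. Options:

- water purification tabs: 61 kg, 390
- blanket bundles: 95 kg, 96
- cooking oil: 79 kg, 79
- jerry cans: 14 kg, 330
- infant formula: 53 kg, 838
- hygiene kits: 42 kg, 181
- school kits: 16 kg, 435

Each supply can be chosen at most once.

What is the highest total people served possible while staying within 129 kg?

1784

Ranking by ratio (people served/kg): school kits 27.19, jerry cans 23.57, infant formula 15.81.
The ratio ordering already packs tightly: jerry cans + infant formula + hygiene kits + school kits, 125 kg, 1784.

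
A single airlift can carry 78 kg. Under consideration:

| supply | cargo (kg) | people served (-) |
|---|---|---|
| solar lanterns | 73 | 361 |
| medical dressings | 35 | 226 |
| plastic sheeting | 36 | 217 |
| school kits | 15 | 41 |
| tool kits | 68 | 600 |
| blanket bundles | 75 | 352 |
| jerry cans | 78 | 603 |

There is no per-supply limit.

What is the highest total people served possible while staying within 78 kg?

Filling by ratio: tool kits for 600, with 10 kg left unused.
Replace tool kits with jerry cans: the trade gains 3 net, giving 603 at 78 kg.
Every other selection either busts 78 kg or fails to beat 603.

603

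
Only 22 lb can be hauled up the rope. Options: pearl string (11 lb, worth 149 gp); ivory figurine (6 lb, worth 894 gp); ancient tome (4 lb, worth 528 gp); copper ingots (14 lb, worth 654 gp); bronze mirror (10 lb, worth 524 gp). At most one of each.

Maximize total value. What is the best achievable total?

Best packing: ivory figurine + ancient tome + bronze mirror — 20 lb, 1946 total.
That's the maximum — no swap from here does better than 1946.

1946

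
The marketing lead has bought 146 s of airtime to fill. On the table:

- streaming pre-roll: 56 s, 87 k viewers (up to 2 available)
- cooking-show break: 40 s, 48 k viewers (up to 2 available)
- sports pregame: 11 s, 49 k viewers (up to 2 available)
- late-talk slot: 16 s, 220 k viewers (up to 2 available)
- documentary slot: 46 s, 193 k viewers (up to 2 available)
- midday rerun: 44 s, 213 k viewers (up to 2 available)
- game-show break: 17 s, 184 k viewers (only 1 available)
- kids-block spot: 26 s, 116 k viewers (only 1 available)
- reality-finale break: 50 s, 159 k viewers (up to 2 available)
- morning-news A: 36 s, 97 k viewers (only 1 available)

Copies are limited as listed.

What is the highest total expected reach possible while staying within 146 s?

Density check — late-talk slot 13.75, game-show break 10.82, midday rerun 4.84 are the best per s.
A density-first pass picks 2×late-talk slot + 2×midday rerun + game-show break — 1050 at 137 s.
Dropping midday rerun frees 44 s; slotting in 2×sports pregame + kids-block spot (48 s) lifts the total to 1051 at 141 s.
That's the maximum — no swap from here does better than 1051.

1051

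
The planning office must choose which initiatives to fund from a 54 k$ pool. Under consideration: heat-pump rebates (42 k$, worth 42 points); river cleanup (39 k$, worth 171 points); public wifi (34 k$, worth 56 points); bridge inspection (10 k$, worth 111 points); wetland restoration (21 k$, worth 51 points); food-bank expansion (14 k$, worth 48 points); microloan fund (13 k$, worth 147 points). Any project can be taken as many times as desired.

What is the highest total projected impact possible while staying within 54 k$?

591

Density check — microloan fund 11.31, bridge inspection 11.10, river cleanup 4.38, food-bank expansion 3.43 are the best per k$.
Greedy by ratio would take 4×microloan fund: 52 k$ used, total 588.
Dropping 3×microloan fund frees 39 k$; slotting in 4×bridge inspection (40 k$) lifts the total to 591 at 53 k$.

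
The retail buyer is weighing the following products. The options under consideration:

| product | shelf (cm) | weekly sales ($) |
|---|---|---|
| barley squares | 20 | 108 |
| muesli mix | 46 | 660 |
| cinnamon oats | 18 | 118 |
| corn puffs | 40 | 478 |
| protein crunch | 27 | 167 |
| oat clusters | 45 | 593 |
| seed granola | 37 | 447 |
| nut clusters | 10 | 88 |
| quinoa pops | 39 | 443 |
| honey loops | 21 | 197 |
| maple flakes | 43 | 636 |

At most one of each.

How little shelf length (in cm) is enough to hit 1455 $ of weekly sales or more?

Minimise cm subject to total weekly sales ≥ 1455.
muesli mix + honey loops + maple flakes: 1493 weekly sales at 110 cm.
Below 110 cm the best achievable stays under 1455.

110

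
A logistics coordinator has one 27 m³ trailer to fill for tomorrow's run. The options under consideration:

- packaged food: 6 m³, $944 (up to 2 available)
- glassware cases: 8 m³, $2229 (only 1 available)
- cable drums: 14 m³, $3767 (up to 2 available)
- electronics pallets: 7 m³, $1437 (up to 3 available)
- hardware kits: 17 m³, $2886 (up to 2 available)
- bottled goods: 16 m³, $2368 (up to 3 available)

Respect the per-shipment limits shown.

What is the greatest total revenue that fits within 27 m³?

6148

Density check — glassware cases 278.62, cable drums 269.07, electronics pallets 205.29 are the best per m³.
The ratio heuristic lands on glassware cases + cable drums (5996) but leaves 5 m³ idle.
The 8 m³ tied up in glassware cases is better spent on packaged food + electronics pallets — total rises to 6148 (27 m³).
Nothing else within 27 m³ beats 6148.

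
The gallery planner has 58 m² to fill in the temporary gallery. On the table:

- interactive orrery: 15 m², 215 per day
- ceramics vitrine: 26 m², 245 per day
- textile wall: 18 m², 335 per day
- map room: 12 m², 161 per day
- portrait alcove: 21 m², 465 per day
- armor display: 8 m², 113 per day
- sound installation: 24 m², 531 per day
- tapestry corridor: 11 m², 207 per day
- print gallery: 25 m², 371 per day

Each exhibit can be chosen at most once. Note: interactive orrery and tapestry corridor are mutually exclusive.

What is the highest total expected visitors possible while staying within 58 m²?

1203

Best packing: portrait alcove + sound installation + tapestry corridor — 56 m², 1203 total.
Runner-up map room + portrait alcove + sound installation tops out at 1157.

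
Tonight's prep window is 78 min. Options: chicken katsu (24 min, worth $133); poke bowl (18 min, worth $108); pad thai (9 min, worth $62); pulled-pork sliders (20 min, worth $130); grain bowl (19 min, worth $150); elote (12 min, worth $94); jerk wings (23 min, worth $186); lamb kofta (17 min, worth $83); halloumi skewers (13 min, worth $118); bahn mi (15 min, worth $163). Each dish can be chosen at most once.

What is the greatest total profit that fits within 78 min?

655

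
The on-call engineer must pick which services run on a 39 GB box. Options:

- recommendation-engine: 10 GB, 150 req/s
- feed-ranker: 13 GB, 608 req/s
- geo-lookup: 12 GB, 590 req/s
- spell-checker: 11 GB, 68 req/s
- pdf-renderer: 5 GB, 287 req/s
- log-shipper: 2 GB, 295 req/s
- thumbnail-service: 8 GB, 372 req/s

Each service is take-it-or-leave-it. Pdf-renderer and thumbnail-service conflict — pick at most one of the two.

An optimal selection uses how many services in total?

4

The maximum throughput within 39 GB is 1865.
One optimal bundle: feed-ranker + geo-lookup + log-shipper + thumbnail-service (35 GB).
All optima have 4 services.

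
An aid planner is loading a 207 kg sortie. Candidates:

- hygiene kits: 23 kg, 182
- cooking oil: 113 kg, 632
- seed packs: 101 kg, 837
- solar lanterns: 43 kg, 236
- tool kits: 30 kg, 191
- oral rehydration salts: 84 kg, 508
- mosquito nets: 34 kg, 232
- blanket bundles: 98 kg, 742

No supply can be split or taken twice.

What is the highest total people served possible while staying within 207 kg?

1579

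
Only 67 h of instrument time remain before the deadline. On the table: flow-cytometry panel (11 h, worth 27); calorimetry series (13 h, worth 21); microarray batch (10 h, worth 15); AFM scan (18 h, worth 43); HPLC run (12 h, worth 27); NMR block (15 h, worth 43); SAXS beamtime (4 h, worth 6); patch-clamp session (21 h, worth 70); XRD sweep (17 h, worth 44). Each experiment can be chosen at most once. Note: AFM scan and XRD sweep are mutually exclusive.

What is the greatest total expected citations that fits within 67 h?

184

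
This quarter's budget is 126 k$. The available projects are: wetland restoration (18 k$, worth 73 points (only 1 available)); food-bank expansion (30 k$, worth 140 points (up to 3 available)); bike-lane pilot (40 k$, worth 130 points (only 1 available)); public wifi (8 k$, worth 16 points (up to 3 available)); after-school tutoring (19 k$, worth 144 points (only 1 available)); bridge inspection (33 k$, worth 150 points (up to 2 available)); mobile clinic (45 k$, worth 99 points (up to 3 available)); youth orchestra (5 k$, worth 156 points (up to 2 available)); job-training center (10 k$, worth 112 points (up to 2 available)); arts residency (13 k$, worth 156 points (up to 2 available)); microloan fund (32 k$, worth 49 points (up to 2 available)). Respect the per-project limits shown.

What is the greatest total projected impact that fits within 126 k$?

1215

Taking the top-ratio projects first gives wetland restoration + food-bank expansion + after-school tutoring + 2×youth orchestra + 2×job-training center + 2×arts residency for 1205 (123 k$).
Replace food-bank expansion with bridge inspection: the trade gains 10 net, giving 1215 at 126 k$.
Nothing else within 126 k$ beats 1215.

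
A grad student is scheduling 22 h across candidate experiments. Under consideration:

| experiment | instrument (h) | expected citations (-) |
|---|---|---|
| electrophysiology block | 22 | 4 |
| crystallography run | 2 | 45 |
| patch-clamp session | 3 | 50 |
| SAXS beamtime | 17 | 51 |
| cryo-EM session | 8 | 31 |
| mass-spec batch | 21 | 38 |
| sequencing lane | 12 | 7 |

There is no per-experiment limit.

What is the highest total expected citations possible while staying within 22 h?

Best packing: 11×crystallography run — 22 h, 495 total.
Every other selection either busts 22 h or fails to beat 495.

495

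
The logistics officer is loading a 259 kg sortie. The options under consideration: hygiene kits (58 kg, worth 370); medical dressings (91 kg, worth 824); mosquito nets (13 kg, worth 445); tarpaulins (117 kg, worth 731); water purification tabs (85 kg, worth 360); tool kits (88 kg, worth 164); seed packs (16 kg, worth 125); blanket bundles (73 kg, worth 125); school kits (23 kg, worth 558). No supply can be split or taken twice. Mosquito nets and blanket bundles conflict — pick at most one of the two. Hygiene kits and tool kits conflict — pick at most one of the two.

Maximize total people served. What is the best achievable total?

2558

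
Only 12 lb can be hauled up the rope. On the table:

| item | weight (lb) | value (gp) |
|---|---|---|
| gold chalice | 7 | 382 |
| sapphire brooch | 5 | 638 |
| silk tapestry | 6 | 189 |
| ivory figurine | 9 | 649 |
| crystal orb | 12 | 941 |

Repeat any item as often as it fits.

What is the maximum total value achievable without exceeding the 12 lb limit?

1276

Taking 2×sapphire brooch: 10 lb used, 1276 in value.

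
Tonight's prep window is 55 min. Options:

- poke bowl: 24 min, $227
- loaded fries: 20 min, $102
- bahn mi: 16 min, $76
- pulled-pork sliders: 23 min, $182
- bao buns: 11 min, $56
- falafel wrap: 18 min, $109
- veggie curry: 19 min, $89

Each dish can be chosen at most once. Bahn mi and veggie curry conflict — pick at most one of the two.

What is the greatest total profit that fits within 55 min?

409

Poke bowl + pulled-pork sliders uses 47 of the 55 min and totals 409.
The closest alternative, poke bowl + bao buns + falafel wrap, reaches only 392.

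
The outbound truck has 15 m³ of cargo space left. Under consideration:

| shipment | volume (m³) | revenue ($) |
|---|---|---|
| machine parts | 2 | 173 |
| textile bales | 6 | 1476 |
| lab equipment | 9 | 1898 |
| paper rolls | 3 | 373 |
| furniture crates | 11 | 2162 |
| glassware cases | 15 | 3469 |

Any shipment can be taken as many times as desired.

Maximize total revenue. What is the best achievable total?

3469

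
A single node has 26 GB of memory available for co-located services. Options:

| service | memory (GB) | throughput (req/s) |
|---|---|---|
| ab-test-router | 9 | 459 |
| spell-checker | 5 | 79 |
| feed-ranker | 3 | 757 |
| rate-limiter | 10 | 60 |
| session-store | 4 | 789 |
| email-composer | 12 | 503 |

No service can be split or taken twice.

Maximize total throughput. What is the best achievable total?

2128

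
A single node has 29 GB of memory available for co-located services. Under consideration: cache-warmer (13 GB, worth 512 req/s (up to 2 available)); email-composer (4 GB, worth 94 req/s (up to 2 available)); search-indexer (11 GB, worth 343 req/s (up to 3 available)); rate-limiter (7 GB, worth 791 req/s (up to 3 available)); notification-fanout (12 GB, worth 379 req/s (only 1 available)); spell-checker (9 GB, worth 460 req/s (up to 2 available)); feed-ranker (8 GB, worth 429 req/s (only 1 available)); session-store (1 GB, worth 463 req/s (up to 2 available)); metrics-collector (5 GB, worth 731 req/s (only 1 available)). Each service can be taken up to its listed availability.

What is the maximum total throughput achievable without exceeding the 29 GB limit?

Best packing: 3×rate-limiter + 2×session-store + metrics-collector — 28 GB, 4030 total.

4030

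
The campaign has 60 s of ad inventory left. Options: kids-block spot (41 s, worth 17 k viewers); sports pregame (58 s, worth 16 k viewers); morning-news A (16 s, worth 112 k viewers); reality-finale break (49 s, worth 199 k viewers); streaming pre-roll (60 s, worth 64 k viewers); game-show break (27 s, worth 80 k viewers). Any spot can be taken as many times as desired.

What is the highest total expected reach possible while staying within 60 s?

336

Best packing: 3×morning-news A — 48 s, 336 total.
Every other selection either busts 60 s or fails to beat 336.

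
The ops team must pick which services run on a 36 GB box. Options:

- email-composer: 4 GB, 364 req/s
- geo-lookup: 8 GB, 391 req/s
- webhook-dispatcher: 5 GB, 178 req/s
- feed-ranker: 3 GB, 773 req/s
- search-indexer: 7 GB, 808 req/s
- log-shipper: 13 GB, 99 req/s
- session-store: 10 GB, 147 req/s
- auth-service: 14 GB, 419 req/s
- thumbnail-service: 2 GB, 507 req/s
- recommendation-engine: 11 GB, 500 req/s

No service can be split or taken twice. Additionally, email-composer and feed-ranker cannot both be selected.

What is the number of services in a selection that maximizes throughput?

6

The maximum throughput within 36 GB is 3157.
geo-lookup + webhook-dispatcher + feed-ranker + search-indexer + thumbnail-service + recommendation-engine hits 3157 at 36 GB.
Every optimal selection uses 6 services.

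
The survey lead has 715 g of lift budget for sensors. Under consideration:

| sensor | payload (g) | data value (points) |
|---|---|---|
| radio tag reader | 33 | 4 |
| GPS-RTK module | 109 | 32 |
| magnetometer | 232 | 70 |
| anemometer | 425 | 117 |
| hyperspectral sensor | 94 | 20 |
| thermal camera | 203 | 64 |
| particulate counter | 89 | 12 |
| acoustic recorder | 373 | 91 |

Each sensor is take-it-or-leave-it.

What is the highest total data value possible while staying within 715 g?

193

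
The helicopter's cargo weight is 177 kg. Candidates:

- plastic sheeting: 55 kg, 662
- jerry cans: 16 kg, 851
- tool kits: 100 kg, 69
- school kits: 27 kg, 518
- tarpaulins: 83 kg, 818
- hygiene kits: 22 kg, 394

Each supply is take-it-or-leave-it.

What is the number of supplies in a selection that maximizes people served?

4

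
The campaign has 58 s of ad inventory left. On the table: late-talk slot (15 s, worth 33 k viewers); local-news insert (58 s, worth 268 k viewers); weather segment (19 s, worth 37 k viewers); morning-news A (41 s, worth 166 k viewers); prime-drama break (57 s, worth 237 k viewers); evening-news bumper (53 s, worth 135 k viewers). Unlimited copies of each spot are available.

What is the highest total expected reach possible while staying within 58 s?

268

The ratio ordering already packs tightly: local-news insert, 58 s, 268.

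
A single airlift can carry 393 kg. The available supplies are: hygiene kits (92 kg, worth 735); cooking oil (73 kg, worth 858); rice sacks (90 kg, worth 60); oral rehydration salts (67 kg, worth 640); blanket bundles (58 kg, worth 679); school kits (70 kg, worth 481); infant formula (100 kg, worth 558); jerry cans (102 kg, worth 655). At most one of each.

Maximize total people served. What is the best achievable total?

3567

Ranking by ratio (people served/kg): cooking oil 11.75, blanket bundles 11.71, oral rehydration salts 9.55, hygiene kits 7.99.
Filling by ratio: hygiene kits + cooking oil + oral rehydration salts + blanket bundles + school kits for 3393, with 33 kg left unused.
The 70 kg tied up in school kits is better spent on jerry cans — total rises to 3567 (392 kg).
The closest alternative, hygiene kits + cooking oil + oral rehydration salts + blanket bundles + infant formula, reaches only 3470.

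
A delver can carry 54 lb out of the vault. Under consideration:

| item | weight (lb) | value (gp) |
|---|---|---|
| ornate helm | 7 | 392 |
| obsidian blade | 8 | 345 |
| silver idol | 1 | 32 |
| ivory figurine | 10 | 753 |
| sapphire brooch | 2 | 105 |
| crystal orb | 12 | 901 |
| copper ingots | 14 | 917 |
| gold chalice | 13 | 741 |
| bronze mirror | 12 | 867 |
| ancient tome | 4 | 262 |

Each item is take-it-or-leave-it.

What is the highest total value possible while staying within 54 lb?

The ratio ordering already packs tightly: ivory figurine + sapphire brooch + crystal orb + copper ingots + bronze mirror + ancient tome, 54 lb, 3805.
Every other selection either busts 54 lb or fails to beat 3805.

3805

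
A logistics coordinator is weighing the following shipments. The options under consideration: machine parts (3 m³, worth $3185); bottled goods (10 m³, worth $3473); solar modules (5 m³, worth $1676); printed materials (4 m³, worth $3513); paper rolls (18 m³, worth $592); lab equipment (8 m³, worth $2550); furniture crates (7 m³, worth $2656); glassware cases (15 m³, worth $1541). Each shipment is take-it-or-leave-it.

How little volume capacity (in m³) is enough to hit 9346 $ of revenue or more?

Minimise m³ subject to total revenue ≥ 9346.
machine parts + printed materials + furniture crates: 9354 revenue at 14 m³.
Any bundle with less than 14 m³ falls short of 9346.

14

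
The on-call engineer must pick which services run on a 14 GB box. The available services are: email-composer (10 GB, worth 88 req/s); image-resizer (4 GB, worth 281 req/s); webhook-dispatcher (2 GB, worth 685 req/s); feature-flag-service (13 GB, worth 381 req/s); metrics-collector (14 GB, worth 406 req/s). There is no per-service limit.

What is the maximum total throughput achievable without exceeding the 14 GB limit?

4795

The ratio ordering already packs tightly: 7×webhook-dispatcher, 14 GB, 4795.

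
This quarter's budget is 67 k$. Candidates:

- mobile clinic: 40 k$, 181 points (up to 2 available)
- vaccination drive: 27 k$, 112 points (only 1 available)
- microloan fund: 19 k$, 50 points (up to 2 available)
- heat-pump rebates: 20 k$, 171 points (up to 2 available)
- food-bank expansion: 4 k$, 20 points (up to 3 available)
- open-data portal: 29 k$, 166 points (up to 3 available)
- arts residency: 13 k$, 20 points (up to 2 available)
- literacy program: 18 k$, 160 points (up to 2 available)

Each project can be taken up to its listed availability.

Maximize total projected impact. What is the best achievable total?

Ranking by ratio (projected impact/k$): literacy program 8.89, heat-pump rebates 8.55, open-data portal 5.72, food-bank expansion 5.00.
A density-first pass picks heat-pump rebates + 2×food-bank expansion + 2×literacy program — 531 at 64 k$.
Dropping literacy program frees 18 k$; slotting in heat-pump rebates (20 k$) lifts the total to 542 at 66 k$.
Nothing else within 67 k$ beats 542.

542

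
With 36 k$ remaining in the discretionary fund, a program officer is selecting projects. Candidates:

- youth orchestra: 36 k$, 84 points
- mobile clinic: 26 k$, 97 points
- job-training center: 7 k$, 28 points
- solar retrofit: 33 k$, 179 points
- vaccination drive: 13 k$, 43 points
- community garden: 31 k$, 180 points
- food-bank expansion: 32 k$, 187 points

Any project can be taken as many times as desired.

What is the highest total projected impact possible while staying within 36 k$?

Best packing: food-bank expansion — 32 k$, 187 total.

187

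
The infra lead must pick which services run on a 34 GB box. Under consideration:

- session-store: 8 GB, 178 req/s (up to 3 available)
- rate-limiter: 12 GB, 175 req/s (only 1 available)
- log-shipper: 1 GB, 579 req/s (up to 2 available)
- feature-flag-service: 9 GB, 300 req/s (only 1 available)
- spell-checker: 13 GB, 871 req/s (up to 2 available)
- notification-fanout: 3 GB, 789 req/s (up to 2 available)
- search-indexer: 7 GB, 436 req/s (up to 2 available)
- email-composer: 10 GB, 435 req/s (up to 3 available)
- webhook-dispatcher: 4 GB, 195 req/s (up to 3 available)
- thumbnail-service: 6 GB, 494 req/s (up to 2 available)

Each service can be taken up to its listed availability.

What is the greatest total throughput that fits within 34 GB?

A density-first pass picks 2×log-shipper + spell-checker + 2×notification-fanout + 2×thumbnail-service — 4595 at 33 GB.
Replace spell-checker with 2×search-indexer: the trade gains 1 net, giving 4596 at 34 GB.

4596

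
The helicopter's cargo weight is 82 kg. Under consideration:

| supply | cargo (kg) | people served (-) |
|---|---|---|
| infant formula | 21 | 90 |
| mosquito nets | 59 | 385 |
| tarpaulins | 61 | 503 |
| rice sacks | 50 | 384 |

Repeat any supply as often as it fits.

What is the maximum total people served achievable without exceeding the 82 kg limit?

593

Taking infant formula + tarpaulins: 82 kg used, 593 in people served.
Nothing else within 82 kg beats 593.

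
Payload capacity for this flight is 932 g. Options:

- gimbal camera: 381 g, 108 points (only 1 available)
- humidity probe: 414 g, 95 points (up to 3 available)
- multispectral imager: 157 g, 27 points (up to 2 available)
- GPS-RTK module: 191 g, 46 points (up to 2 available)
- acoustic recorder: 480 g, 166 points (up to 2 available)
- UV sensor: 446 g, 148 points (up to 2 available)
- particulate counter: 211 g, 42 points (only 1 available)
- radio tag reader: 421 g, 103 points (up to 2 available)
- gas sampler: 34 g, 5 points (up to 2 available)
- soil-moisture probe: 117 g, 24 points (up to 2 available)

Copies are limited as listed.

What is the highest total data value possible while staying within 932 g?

Taking acoustic recorder + UV sensor: 926 g used, 314 in data value.
Nothing else within 932 g beats 314.

314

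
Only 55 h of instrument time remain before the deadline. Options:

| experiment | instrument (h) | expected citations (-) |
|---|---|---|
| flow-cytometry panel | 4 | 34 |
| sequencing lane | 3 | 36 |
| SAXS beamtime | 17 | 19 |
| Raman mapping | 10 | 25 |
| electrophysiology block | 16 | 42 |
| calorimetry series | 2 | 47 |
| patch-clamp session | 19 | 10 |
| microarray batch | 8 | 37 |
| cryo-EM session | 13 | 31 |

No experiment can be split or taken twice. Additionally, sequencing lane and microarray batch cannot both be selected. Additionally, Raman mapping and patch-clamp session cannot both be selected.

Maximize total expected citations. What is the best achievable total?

Taking flow-cytometry panel + Raman mapping + electrophysiology block + calorimetry series + microarray batch + cryo-EM session: 53 h used, 216 in expected citations.

216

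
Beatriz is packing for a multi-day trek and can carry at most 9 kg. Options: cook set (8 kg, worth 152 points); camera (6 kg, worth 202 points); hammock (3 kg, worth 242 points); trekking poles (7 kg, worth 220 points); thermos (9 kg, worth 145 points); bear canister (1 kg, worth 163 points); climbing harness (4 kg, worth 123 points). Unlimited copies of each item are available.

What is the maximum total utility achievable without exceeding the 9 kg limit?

1467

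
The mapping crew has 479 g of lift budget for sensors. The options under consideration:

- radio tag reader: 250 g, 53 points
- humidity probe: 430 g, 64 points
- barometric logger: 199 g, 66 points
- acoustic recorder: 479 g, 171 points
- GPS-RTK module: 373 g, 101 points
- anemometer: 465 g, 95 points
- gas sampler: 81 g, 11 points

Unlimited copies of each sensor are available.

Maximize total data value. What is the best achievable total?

The ratio ordering already packs tightly: acoustic recorder, 479 g, 171.

171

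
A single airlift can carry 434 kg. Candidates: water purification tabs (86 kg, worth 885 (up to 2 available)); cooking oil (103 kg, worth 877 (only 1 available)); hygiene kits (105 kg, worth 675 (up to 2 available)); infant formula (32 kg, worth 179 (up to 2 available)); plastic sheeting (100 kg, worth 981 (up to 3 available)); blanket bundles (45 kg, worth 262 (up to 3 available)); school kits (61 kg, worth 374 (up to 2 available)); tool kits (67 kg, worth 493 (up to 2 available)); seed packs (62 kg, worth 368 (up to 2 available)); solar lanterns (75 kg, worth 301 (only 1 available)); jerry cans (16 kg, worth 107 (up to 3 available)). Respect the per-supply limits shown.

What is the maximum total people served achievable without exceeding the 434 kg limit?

4149

Density check — water purification tabs 10.29, plastic sheeting 9.81, cooking oil 8.51, tool kits 7.36 are the best per kg.
A density-first pass picks 2×water purification tabs + 2×plastic sheeting + 3×jerry cans — 4053 at 420 kg.
The 86 kg tied up in water purification tabs is better spent on plastic sheeting — total rises to 4149 (434 kg).
Nothing else within 434 kg beats 4149.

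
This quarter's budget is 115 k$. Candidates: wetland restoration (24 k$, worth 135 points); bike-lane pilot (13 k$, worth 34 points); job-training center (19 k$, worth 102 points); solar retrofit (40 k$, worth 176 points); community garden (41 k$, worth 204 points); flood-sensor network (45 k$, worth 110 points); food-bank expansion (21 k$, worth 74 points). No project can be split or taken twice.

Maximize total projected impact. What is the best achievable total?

516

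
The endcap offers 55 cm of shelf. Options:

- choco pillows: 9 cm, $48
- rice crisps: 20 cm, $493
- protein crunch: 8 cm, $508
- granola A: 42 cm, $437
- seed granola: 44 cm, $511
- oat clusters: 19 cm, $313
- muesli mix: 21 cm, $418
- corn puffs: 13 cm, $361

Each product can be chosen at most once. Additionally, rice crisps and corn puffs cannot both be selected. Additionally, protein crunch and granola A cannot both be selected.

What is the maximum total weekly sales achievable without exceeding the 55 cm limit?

Rice crisps + protein crunch + muesli mix uses 49 of the 55 cm and totals 1419.
Next best is choco pillows + protein crunch + muesli mix + corn puffs at 1335 (51 cm) — short by 84.

1419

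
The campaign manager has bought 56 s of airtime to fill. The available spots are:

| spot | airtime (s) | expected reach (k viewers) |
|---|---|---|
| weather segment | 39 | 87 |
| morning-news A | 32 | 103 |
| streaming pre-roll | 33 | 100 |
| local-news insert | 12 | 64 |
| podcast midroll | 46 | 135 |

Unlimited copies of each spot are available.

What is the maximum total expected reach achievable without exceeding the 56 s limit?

By expected reach per s: local-news insert 5.33, morning-news A 3.22, streaming pre-roll 3.03 lead.
Taking 4×local-news insert: 48 s used, 256 in expected reach.

256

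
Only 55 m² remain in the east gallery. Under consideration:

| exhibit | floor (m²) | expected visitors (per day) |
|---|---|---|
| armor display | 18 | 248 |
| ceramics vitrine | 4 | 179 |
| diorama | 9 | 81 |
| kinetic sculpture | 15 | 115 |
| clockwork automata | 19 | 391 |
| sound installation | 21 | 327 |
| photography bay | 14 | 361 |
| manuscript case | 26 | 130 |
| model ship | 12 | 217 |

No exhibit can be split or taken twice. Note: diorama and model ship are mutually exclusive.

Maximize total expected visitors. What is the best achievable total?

1179

Ranking by ratio (expected visitors/m²): ceramics vitrine 44.75, photography bay 25.79, clockwork automata 20.58.
Filling by ratio: ceramics vitrine + clockwork automata + photography bay + model ship for 1148, with 6 m² left unused.
Replace model ship with armor display: the trade gains 31 net, giving 1179 at 55 m².
Next best is ceramics vitrine + clockwork automata + photography bay + model ship at 1148 (49 m²) — short by 31.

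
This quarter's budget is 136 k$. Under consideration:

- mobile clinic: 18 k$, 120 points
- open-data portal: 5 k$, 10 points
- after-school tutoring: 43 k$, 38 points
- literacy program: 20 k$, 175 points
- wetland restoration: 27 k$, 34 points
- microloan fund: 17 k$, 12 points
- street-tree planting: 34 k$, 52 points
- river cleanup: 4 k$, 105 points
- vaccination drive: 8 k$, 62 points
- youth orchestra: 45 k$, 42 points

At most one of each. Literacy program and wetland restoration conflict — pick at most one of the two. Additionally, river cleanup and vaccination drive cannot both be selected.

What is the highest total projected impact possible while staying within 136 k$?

504

Mobile clinic + open-data portal + literacy program + street-tree planting + river cleanup + youth orchestra uses 126 of the 136 k$ and totals 504.
Nothing else feasible within 136 k$ beats 504.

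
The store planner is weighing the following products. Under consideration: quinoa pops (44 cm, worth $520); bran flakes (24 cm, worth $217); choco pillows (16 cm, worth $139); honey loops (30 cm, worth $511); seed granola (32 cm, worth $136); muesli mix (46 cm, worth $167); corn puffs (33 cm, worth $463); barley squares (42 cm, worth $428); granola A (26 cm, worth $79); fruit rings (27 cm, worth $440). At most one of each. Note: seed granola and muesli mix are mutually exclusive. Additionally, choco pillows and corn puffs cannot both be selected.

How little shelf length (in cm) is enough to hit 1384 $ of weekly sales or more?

Look for the lowest-shelf combination reaching 1384.
Taking honey loops + corn puffs + fruit rings gives 1414 (≥ 1384) for 90 cm.
No combination under 90 cm hits 1384.

90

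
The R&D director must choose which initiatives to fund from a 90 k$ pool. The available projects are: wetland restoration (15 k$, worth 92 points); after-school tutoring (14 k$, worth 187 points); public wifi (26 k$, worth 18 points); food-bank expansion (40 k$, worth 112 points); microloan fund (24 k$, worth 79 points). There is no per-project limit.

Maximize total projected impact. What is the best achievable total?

The ratio ordering already packs tightly: 6×after-school tutoring, 84 k$, 1122.
The spare 6 k$ is too small for any remaining project, and no exchange beats 1122.

1122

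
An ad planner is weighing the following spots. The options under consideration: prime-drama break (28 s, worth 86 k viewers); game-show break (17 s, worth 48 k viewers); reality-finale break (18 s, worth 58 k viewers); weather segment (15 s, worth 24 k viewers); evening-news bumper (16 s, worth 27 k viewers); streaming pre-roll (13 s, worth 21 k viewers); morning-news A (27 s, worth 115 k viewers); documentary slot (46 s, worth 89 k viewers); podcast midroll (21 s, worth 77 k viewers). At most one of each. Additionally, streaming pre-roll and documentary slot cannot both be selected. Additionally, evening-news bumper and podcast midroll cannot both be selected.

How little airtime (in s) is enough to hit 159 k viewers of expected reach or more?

Minimise s subject to total expected reach ≥ 159.
game-show break + morning-news A reaches 163 using 44 s.
Below 44 s the best achievable stays under 159.

44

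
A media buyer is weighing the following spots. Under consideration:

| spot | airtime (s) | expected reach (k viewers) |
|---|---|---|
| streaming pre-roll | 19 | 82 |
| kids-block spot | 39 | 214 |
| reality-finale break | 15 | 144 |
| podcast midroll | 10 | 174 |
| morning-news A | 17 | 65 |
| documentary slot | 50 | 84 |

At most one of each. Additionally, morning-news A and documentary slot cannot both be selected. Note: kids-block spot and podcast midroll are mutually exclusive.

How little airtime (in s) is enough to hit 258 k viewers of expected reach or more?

Look for the lowest-airtime combination reaching 258.
reality-finale break + podcast midroll: 318 expected reach at 25 s.
Any bundle with less than 25 s falls short of 258.

25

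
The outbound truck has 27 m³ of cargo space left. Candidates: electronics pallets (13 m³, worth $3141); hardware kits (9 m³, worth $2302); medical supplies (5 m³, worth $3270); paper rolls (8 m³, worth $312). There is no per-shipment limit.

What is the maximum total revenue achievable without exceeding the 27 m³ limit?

16350

Best packing: 5×medical supplies — 25 m³, 16350 total.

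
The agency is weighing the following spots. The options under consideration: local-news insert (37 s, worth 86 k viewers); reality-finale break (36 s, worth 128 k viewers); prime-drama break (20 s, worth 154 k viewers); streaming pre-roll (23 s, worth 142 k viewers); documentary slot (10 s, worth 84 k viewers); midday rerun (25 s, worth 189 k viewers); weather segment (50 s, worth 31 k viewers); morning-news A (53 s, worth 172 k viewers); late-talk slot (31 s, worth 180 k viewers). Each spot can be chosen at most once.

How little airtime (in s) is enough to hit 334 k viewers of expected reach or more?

Need the lightest bundle worth ≥ 334.
prime-drama break + midday rerun: 343 expected reach at 45 s.
Below 45 s the best achievable stays under 334.

45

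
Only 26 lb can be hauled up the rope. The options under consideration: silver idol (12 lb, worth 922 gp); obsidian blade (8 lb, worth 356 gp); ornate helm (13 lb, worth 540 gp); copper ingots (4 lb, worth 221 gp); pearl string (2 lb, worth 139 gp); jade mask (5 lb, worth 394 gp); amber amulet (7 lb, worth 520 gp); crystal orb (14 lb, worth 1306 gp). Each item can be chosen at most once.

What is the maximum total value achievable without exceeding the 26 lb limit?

2228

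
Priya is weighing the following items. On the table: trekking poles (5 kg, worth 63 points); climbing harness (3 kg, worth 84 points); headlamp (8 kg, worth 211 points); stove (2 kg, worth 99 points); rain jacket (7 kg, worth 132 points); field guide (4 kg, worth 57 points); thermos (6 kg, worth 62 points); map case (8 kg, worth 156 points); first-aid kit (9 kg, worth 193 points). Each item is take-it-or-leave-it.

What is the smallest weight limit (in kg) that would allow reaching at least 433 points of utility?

17

Minimise kg subject to total utility ≥ 433.
headlamp + stove + rain jacket: 442 utility at 17 kg.
Any bundle with less than 17 kg falls short of 433.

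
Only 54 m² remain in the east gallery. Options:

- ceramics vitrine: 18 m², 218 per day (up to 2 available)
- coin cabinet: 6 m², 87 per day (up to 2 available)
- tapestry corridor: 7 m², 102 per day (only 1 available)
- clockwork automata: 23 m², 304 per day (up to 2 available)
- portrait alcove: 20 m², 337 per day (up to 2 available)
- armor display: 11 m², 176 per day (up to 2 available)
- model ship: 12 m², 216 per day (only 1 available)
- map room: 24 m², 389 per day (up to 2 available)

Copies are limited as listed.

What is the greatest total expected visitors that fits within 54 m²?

905

A density-first pass picks 2×portrait alcove + model ship — 890 at 52 m².
The 20 m² tied up in portrait alcove is better spent on 2×armor display — total rises to 905 (54 m²).
That's the maximum — no swap from here does better than 905.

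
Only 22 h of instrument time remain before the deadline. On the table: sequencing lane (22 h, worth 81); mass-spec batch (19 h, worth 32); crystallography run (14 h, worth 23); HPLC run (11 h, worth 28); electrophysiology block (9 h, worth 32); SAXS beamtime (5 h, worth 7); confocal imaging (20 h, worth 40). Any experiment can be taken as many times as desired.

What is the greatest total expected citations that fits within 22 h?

Density check — sequencing lane 3.68, electrophysiology block 3.56, HPLC run 2.55 are the best per h.
Taking sequencing lane: 22 h used, 81 in expected citations.
Nothing else within 22 h beats 81.

81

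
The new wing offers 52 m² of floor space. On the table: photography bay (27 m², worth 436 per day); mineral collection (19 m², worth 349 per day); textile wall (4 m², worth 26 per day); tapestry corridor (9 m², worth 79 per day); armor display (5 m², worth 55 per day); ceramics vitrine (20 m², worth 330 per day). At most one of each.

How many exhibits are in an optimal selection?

3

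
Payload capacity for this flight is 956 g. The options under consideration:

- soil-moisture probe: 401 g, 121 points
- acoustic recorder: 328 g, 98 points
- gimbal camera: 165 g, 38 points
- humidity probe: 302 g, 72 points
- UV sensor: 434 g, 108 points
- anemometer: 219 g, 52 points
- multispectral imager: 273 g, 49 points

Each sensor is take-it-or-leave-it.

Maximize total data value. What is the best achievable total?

271

By data value per g: soil-moisture probe 0.30, acoustic recorder 0.30, UV sensor 0.25, humidity probe 0.24 lead.
Best packing: soil-moisture probe + acoustic recorder + anemometer — 948 g, 271 total.
Runner-up soil-moisture probe + acoustic recorder + gimbal camera tops out at 257.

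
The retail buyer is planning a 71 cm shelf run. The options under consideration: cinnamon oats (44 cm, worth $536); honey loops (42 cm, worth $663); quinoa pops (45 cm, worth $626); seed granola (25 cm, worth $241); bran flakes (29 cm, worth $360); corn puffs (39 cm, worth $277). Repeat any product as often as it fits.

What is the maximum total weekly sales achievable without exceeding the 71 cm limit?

Ranking by ratio (weekly sales/cm): honey loops 15.79, quinoa pops 13.91, bran flakes 12.41.
Best packing: honey loops + bran flakes — 71 cm, 1023 total.
No other feasible combination exceeds 1023.

1023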